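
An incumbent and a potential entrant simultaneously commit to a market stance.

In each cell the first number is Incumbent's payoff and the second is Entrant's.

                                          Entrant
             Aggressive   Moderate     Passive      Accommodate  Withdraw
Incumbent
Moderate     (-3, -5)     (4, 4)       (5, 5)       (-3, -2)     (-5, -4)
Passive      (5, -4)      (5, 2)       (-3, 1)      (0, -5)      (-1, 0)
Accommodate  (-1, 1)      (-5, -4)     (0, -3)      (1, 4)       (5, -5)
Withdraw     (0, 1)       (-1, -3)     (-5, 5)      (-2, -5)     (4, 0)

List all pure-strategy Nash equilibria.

(Moderate, Aggressive): Incumbent can switch to Passive (-3 → 5). Not NE.
(Moderate, Moderate): Incumbent can switch to Passive (4 → 5). Not NE.
(Moderate, Passive): Incumbent gets 5, best alternative 0; Entrant gets 5, best alternative 4. No profitable deviation — NE.
(Moderate, Accommodate): Incumbent can switch to Passive (-3 → 0). Not NE.
(Moderate, Withdraw): Incumbent can switch to Passive (-5 → -1). Not NE.
(Passive, Aggressive): Entrant can switch to Moderate (-4 → 2). Not NE.
(Passive, Moderate): Incumbent gets 5, best alternative 4; Entrant gets 2, best alternative 1. No profitable deviation — NE.
(Passive, Passive): Incumbent can switch to Moderate (-3 → 5). Not NE.
(Passive, Accommodate): Incumbent can switch to Accommodate (0 → 1). Not NE.
(Passive, Withdraw): Incumbent can switch to Accommodate (-1 → 5). Not NE.
(Accommodate, Aggressive): Incumbent can switch to Passive (-1 → 5). Not NE.
(Accommodate, Moderate): Incumbent can switch to Moderate (-5 → 4). Not NE.
(Accommodate, Passive): Incumbent can switch to Moderate (0 → 5). Not NE.
(Accommodate, Accommodate): Incumbent gets 1, best alternative 0; Entrant gets 4, best alternative 1. No profitable deviation — NE.
(Accommodate, Withdraw): Entrant can switch to Aggressive (-5 → 1). Not NE.
(The remaining 5 profiles each have a profitable deviation by the same check.)

(Moderate, Passive); (Passive, Moderate); (Accommodate, Accommodate)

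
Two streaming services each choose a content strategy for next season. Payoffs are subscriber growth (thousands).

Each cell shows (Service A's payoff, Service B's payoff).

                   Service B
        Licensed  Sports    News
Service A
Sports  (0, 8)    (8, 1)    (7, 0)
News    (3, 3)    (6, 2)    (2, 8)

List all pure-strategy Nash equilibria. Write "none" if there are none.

Check each profile: it is a Nash equilibrium iff no player can strictly gain by switching unilaterally.
(Sports, Licensed): Service A can switch to News (0 → 3). Not NE.
(Sports, Sports): Service B can switch to Licensed (1 → 8). Not NE.
(Sports, News): Service B can switch to Licensed (0 → 8). Not NE.
(News, Licensed): Service B can switch to News (3 → 8). Not NE.
(News, Sports): Service A can switch to Sports (6 → 8). Not NE.
(News, News): Service A can switch to Sports (2 → 7). Not NE.

none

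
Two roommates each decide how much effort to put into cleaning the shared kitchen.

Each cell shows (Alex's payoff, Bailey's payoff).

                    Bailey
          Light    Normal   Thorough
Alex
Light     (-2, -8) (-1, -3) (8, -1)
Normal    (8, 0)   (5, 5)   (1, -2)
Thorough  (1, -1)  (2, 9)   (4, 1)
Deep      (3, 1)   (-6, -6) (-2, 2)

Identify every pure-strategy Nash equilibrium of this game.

For each strategy profile, look for a profitable unilateral deviation.
(Light, Light): Alex can switch to Normal (-2 → 8). Not NE.
(Light, Normal): Alex can switch to Normal (-1 → 5). Not NE.
(Light, Thorough): Alex gets 8, best alternative 4; Bailey gets -1, best alternative -3. No profitable deviation — NE.
(Normal, Light): Bailey can switch to Normal (0 → 5). Not NE.
(Normal, Normal): Alex gets 5, best alternative 2; Bailey gets 5, best alternative 0. No profitable deviation — NE.
(Normal, Thorough): Alex can switch to Light (1 → 8). Not NE.
(Thorough, Light): Alex can switch to Normal (1 → 8). Not NE.
(Thorough, Normal): Alex can switch to Normal (2 → 5). Not NE.
(Thorough, Thorough): Alex can switch to Light (4 → 8). Not NE.
(Deep, Light): Alex can switch to Normal (3 → 8). Not NE.
(The remaining 2 profiles each have a profitable deviation by the same check.)

The pure Nash equilibria are (Light, Thorough), (Normal, Normal).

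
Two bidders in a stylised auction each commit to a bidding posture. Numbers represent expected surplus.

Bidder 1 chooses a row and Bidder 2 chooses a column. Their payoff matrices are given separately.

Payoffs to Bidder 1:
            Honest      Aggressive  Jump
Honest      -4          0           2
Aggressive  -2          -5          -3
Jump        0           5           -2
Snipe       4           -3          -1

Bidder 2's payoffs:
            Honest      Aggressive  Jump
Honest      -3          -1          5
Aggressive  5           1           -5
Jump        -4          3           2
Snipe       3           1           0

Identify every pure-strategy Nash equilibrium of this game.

The pure Nash equilibria are (Honest, Jump) and (Jump, Aggressive) and (Snipe, Honest).

(Honest, Honest): Bidder 1 can switch to Aggressive (-4 → -2). Not NE.
(Honest, Aggressive): Bidder 1 can switch to Jump (0 → 5). Not NE.
(Honest, Jump): Bidder 1 gets 2, best alternative -1; Bidder 2 gets 5, best alternative -1. No profitable deviation — NE.
(Aggressive, Honest): Bidder 1 can switch to Jump (-2 → 0). Not NE.
(Aggressive, Aggressive): Bidder 1 can switch to Honest (-5 → 0). Not NE.
(Aggressive, Jump): Bidder 1 can switch to Honest (-3 → 2). Not NE.
(Jump, Honest): Bidder 1 can switch to Snipe (0 → 4). Not NE.
(Jump, Aggressive): Bidder 1 gets 5, best alternative 0; Bidder 2 gets 3, best alternative 2. No profitable deviation — NE.
(Jump, Jump): Bidder 1 can switch to Honest (-2 → 2). Not NE.
(Snipe, Honest): Bidder 1 gets 4, best alternative 0; Bidder 2 gets 3, best alternative 1. No profitable deviation — NE.
(Snipe, Aggressive): Bidder 1 can switch to Honest (-3 → 0). Not NE.
(Snipe, Jump): Bidder 1 can switch to Honest (-1 → 2). Not NE.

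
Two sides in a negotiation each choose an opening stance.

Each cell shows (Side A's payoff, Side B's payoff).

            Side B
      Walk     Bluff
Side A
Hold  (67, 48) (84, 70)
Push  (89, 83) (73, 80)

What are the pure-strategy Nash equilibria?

The pure Nash equilibria are (Hold, Bluff) and (Push, Walk).

Side A against Walk: payoffs 67, 89 → best response Push.
Side A against Bluff: payoffs 84, 73 → best response Hold.
Side B against Hold: payoffs 48, 70 → best response Bluff.
Side B against Push: payoffs 83, 80 → best response Walk.
Mutual best responses: (Hold, Bluff); (Push, Walk).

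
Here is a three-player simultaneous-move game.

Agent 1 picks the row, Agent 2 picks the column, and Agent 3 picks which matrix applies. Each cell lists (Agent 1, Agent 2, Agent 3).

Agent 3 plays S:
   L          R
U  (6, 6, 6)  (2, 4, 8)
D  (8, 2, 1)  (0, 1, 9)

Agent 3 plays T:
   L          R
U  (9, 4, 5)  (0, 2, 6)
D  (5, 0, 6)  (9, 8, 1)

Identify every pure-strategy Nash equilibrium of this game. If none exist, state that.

Mark each player's best response to every combination of opponents' strategies; a profile where every player is best-responding is a pure Nash equilibrium.
Agent 1 against (L, S): payoffs 6, 8 → best response D.
Agent 1 against (L, T): payoffs 9, 5 → best response U.
Agent 1 against (R, S): payoffs 2, 0 → best response U.
Agent 1 against (R, T): payoffs 0, 9 → best response D.
Agent 2 against (U, S): payoffs 6, 4 → best response L.
Agent 2 against (U, T): payoffs 4, 2 → best response L.
Agent 2 against (D, S): payoffs 2, 1 → best response L.
Agent 2 against (D, T): payoffs 0, 8 → best response R.
Agent 3 against (U, L): payoffs 6, 5 → best response S.
Agent 3 against (U, R): payoffs 8, 6 → best response S.
Agent 3 against (D, L): payoffs 1, 6 → best response T.
Agent 3 against (D, R): payoffs 9, 1 → best response S.
No profile is a mutual best response for all players.

none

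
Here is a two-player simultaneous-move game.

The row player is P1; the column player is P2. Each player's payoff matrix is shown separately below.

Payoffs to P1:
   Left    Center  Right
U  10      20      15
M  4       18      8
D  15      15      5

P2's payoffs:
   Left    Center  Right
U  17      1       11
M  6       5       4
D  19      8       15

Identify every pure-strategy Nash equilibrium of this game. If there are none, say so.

Pure NE: (D, Left)

(U, Left): P1 can switch to D (10 → 15). Not NE.
(U, Center): P2 can switch to Left (1 → 17). Not NE.
(U, Right): P2 can switch to Left (11 → 17). Not NE.
(M, Left): P1 can switch to U (4 → 10). Not NE.
(M, Center): P1 can switch to U (18 → 20). Not NE.
(M, Right): P1 can switch to U (8 → 15). Not NE.
(D, Left): P1 gets 15, best alternative 10; P2 gets 19, best alternative 15. No profitable deviation — NE.
(The remaining 2 profiles each have a profitable deviation by the same check.)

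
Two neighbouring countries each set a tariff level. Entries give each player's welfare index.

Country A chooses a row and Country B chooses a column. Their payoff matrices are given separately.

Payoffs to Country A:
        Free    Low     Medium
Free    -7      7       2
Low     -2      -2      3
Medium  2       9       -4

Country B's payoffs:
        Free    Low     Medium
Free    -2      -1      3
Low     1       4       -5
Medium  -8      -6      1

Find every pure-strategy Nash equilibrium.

No pure-strategy Nash equilibrium.

Country A against Free: payoffs -7, -2, 2 → best response Medium.
Country A against Low: payoffs 7, -2, 9 → best response Medium.
Country A against Medium: payoffs 2, 3, -4 → best response Low.
Country B against Free: payoffs -2, -1, 3 → best response Medium.
Country B against Low: payoffs 1, 4, -5 → best response Low.
Country B against Medium: payoffs -8, -6, 1 → best response Medium.
No profile is a mutual best response for all players.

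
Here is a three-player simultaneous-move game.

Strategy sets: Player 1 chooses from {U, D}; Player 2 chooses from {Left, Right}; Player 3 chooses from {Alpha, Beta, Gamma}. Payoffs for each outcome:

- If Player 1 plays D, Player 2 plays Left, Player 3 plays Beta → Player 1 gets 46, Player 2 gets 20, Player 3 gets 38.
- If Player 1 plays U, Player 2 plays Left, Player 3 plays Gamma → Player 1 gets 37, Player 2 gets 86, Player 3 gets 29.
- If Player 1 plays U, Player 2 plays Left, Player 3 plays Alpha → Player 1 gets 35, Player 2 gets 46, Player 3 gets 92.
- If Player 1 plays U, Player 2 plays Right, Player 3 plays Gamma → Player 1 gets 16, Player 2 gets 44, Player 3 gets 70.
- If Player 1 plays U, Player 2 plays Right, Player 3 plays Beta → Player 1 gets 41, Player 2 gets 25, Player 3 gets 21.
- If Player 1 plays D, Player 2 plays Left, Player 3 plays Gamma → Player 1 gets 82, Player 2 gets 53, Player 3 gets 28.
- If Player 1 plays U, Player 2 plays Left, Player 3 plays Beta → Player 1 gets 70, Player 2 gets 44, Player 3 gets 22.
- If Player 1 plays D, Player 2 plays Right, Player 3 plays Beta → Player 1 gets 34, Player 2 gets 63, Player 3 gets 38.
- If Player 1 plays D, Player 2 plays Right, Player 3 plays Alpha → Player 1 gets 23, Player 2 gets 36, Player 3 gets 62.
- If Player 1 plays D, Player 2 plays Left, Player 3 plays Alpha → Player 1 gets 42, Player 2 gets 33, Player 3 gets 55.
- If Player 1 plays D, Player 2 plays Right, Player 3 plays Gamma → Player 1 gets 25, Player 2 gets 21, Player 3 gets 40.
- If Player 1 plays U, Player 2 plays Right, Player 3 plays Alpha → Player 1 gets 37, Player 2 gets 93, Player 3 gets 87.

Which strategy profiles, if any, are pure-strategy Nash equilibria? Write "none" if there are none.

Player 1 against (Left, Alpha): payoffs 35, 42 → best response D.
Player 1 against (Left, Beta): payoffs 70, 46 → best response U.
Player 1 against (Left, Gamma): payoffs 37, 82 → best response D.
Player 1 against (Right, Alpha): payoffs 37, 23 → best response U.
Player 1 against (Right, Beta): payoffs 41, 34 → best response U.
Player 1 against (Right, Gamma): payoffs 16, 25 → best response D.
Player 2 against (U, Alpha): payoffs 46, 93 → best response Right.
Player 2 against (U, Beta): payoffs 44, 25 → best response Left.
Player 2 against (U, Gamma): payoffs 86, 44 → best response Left.
Player 2 against (D, Alpha): payoffs 33, 36 → best response Right.
Player 2 against (D, Beta): payoffs 20, 63 → best response Right.
Player 2 against (D, Gamma): payoffs 53, 21 → best response Left.
Player 3 against (U, Left): payoffs 92, 22, 29 → best response Alpha.
Player 3 against (U, Right): payoffs 87, 21, 70 → best response Alpha.
Player 3 against (D, Left): payoffs 55, 38, 28 → best response Alpha.
Player 3 against (D, Right): payoffs 62, 38, 40 → best response Alpha.
Mutual best responses: (U, Right, Alpha).

Pure NE: (U, Right, Alpha)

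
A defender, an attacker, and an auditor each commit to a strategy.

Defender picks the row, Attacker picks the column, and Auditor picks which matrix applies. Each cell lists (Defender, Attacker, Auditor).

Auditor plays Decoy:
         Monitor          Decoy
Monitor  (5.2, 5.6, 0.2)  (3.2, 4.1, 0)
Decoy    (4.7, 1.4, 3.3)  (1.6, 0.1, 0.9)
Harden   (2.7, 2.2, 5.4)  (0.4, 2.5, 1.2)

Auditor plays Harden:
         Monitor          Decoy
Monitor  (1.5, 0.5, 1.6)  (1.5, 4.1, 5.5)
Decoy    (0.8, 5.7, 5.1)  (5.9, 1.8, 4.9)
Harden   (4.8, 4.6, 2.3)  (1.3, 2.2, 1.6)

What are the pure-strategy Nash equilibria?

Mark each player's best response to every combination of opponents' strategies; a profile where every player is best-responding is a pure Nash equilibrium.
Defender against (Monitor, Decoy): payoffs 5.2, 4.7, 2.7 → best response Monitor.
Defender against (Monitor, Harden): payoffs 1.5, 0.8, 4.8 → best response Harden.
Defender against (Decoy, Decoy): payoffs 3.2, 1.6, 0.4 → best response Monitor.
Defender against (Decoy, Harden): payoffs 1.5, 5.9, 1.3 → best response Decoy.
Attacker against (Monitor, Decoy): payoffs 5.6, 4.1 → best response Monitor.
Attacker against (Monitor, Harden): payoffs 0.5, 4.1 → best response Decoy.
Attacker against (Decoy, Decoy): payoffs 1.4, 0.1 → best response Monitor.
Attacker against (Decoy, Harden): payoffs 5.7, 1.8 → best response Monitor.
Attacker against (Harden, Decoy): payoffs 2.2, 2.5 → best response Decoy.
Attacker against (Harden, Harden): payoffs 4.6, 2.2 → best response Monitor.
Auditor against (Monitor, Monitor): payoffs 0.2, 1.6 → best response Harden.
Auditor against (Monitor, Decoy): payoffs 0, 5.5 → best response Harden.
Auditor against (Decoy, Monitor): payoffs 3.3, 5.1 → best response Harden.
Auditor against (Decoy, Decoy): payoffs 0.9, 4.9 → best response Harden.
Auditor against (Harden, Monitor): payoffs 5.4, 2.3 → best response Decoy.
Auditor against (Harden, Decoy): payoffs 1.2, 1.6 → best response Harden.
No profile is a mutual best response for all players.

none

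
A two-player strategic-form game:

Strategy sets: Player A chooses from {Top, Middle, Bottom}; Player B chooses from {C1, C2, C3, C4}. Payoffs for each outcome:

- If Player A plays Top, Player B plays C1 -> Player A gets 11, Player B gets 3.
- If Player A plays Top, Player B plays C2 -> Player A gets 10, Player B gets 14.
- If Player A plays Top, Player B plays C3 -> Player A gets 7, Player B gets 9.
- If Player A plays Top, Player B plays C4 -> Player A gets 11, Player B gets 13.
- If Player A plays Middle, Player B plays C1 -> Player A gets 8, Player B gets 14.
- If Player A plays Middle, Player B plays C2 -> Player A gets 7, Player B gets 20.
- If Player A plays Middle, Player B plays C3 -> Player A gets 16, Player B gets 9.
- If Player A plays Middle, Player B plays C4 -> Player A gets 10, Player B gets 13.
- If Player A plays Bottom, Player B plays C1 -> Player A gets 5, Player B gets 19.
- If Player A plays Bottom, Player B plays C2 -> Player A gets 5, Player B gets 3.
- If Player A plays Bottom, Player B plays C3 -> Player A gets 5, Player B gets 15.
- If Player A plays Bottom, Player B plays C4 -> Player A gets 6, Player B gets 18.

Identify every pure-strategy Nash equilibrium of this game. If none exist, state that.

Pure NE: (Top, C2)

Player A against C1: payoffs 11, 8, 5 → best response Top.
Player A against C2: payoffs 10, 7, 5 → best response Top.
Player A against C3: payoffs 7, 16, 5 → best response Middle.
Player A against C4: payoffs 11, 10, 6 → best response Top.
Player B against Top: payoffs 3, 14, 9, 13 → best response C2.
Player B against Middle: payoffs 14, 20, 9, 13 → best response C2.
Player B against Bottom: payoffs 19, 3, 15, 18 → best response C1.
Mutual best responses: (Top, C2).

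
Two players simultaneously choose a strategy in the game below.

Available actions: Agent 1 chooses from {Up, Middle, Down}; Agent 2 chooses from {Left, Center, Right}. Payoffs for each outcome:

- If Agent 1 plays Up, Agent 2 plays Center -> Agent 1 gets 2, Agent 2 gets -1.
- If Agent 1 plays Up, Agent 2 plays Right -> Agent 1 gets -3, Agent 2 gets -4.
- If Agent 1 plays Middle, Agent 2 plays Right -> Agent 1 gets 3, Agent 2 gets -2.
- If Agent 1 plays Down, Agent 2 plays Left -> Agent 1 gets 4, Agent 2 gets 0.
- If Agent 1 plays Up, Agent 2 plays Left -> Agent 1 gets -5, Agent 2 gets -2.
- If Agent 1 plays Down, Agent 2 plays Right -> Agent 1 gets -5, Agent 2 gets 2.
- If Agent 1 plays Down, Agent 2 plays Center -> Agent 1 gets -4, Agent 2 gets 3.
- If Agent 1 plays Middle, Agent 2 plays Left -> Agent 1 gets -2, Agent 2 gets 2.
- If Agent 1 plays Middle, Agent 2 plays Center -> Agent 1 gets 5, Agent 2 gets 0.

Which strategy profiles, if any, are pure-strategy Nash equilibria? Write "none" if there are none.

Agent 1 against Left: payoffs -5, -2, 4 → best response Down.
Agent 1 against Center: payoffs 2, 5, -4 → best response Middle.
Agent 1 against Right: payoffs -3, 3, -5 → best response Middle.
Agent 2 against Up: payoffs -2, -1, -4 → best response Center.
Agent 2 against Middle: payoffs 2, 0, -2 → best response Left.
Agent 2 against Down: payoffs 0, 3, 2 → best response Center.
No profile is a mutual best response for all players.

none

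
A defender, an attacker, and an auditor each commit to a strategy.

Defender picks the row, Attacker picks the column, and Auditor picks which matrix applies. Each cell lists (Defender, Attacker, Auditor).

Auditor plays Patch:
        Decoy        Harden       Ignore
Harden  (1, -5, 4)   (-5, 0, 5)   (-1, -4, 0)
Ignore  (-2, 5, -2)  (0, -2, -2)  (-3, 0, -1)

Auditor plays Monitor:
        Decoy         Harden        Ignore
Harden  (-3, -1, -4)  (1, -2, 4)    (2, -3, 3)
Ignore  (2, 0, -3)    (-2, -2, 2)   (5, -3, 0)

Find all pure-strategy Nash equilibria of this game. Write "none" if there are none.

none

Mark each player's best response to every combination of opponents' strategies; a profile where every player is best-responding is a pure Nash equilibrium.
Defender against (Decoy, Patch): payoffs 1, -2 → best response Harden.
Defender against (Decoy, Monitor): payoffs -3, 2 → best response Ignore.
Defender against (Harden, Patch): payoffs -5, 0 → best response Ignore.
Defender against (Harden, Monitor): payoffs 1, -2 → best response Harden.
Defender against (Ignore, Patch): payoffs -1, -3 → best response Harden.
Defender against (Ignore, Monitor): payoffs 2, 5 → best response Ignore.
Attacker against (Harden, Patch): payoffs -5, 0, -4 → best response Harden.
Attacker against (Harden, Monitor): payoffs -1, -2, -3 → best response Decoy.
Attacker against (Ignore, Patch): payoffs 5, -2, 0 → best response Decoy.
Attacker against (Ignore, Monitor): payoffs 0, -2, -3 → best response Decoy.
Auditor against (Harden, Decoy): payoffs 4, -4 → best response Patch.
Auditor against (Harden, Harden): payoffs 5, 4 → best response Patch.
Auditor against (Harden, Ignore): payoffs 0, 3 → best response Monitor.
Auditor against (Ignore, Decoy): payoffs -2, -3 → best response Patch.
Auditor against (Ignore, Harden): payoffs -2, 2 → best response Monitor.
Auditor against (Ignore, Ignore): payoffs -1, 0 → best response Monitor.
No profile is a mutual best response for all players.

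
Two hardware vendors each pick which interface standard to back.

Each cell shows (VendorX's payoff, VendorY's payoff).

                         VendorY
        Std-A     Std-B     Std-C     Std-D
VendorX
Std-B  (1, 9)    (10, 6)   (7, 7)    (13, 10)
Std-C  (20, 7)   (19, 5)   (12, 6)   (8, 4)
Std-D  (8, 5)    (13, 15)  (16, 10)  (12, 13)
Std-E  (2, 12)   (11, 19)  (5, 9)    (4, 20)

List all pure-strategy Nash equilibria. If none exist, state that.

(Std-B, Std-A): VendorX can switch to Std-C (1 → 20). Not NE.
(Std-B, Std-B): VendorX can switch to Std-C (10 → 19). Not NE.
(Std-B, Std-C): VendorX can switch to Std-C (7 → 12). Not NE.
(Std-B, Std-D): VendorX gets 13, best alternative 12; VendorY gets 10, best alternative 9. No profitable deviation — NE.
(Std-C, Std-A): VendorX gets 20, best alternative 8; VendorY gets 7, best alternative 6. No profitable deviation — NE.
(Std-C, Std-B): VendorY can switch to Std-A (5 → 7). Not NE.
(Std-C, Std-C): VendorX can switch to Std-D (12 → 16). Not NE.
(Std-C, Std-D): VendorX can switch to Std-B (8 → 13). Not NE.
(Std-D, Std-A): VendorX can switch to Std-C (8 → 20). Not NE.
(Std-D, Std-B): VendorX can switch to Std-C (13 → 19). Not NE.
(Std-D, Std-C): VendorY can switch to Std-B (10 → 15). Not NE.
(Std-D, Std-D): VendorX can switch to Std-B (12 → 13). Not NE.
(Std-E, Std-A): VendorX can switch to Std-C (2 → 20). Not NE.
(Std-E, Std-B): VendorX can switch to Std-C (11 → 19). Not NE.
(The remaining 2 profiles each have a profitable deviation by the same check.)

(Std-B, Std-D), (Std-C, Std-A)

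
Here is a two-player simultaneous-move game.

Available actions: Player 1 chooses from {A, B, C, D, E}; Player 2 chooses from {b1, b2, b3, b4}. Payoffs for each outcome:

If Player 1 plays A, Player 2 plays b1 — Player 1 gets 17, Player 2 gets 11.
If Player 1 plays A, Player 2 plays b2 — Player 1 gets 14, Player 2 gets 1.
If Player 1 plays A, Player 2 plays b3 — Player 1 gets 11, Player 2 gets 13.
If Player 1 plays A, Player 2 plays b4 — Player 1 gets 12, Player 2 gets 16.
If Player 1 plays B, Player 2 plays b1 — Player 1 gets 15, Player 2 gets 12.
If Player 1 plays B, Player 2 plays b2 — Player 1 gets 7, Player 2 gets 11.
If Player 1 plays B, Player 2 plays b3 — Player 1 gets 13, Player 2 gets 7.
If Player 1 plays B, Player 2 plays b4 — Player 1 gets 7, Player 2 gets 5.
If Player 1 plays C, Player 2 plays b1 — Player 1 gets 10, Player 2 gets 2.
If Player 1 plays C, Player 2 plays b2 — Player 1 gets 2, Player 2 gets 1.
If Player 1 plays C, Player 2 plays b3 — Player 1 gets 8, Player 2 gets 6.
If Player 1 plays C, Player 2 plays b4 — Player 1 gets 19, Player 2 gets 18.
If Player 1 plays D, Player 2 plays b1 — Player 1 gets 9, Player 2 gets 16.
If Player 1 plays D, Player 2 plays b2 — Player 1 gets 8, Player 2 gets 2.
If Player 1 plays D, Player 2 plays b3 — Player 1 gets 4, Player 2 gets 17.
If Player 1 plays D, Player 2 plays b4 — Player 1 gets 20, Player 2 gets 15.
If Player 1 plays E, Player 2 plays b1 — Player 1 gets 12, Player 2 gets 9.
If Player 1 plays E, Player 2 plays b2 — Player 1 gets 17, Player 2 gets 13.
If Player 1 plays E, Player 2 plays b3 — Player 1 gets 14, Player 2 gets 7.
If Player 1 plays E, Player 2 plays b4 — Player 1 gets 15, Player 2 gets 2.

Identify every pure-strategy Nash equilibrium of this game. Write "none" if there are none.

The unique pure-strategy Nash equilibrium is (E, b2).

(A, b1): Player 2 can switch to b3 (11 → 13). Not NE.
(A, b2): Player 1 can switch to E (14 → 17). Not NE.
(A, b3): Player 1 can switch to B (11 → 13). Not NE.
(A, b4): Player 1 can switch to C (12 → 19). Not NE.
(B, b1): Player 1 can switch to A (15 → 17). Not NE.
(B, b2): Player 1 can switch to A (7 → 14). Not NE.
(B, b3): Player 1 can switch to E (13 → 14). Not NE.
(B, b4): Player 1 can switch to A (7 → 12). Not NE.
(E, b2): Player 1 gets 17, best alternative 14; Player 2 gets 13, best alternative 9. No profitable deviation — NE.
(The remaining 11 profiles each have a profitable deviation by the same check.)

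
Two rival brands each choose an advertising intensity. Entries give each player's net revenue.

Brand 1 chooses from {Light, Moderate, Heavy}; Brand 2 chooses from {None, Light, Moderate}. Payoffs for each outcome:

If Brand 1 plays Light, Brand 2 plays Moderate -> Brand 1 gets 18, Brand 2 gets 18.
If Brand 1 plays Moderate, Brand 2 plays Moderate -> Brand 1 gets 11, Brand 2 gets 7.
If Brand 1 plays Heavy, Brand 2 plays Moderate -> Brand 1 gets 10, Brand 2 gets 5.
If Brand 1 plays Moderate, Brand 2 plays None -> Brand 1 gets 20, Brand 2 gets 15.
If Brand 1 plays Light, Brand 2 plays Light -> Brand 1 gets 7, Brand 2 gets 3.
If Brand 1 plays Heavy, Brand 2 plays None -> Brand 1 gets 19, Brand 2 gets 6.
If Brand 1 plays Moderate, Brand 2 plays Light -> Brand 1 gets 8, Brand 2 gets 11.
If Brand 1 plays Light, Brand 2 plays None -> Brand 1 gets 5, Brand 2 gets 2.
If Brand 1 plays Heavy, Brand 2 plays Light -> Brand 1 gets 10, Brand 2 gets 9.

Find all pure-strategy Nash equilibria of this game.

The pure Nash equilibria are (Light, Moderate), (Moderate, None), (Heavy, Light).

Brand 1 against None: payoffs 5, 20, 19 → best response Moderate.
Brand 1 against Light: payoffs 7, 8, 10 → best response Heavy.
Brand 1 against Moderate: payoffs 18, 11, 10 → best response Light.
Brand 2 against Light: payoffs 2, 3, 18 → best response Moderate.
Brand 2 against Moderate: payoffs 15, 11, 7 → best response None.
Brand 2 against Heavy: payoffs 6, 9, 5 → best response Light.
Mutual best responses: (Light, Moderate); (Moderate, None); (Heavy, Light).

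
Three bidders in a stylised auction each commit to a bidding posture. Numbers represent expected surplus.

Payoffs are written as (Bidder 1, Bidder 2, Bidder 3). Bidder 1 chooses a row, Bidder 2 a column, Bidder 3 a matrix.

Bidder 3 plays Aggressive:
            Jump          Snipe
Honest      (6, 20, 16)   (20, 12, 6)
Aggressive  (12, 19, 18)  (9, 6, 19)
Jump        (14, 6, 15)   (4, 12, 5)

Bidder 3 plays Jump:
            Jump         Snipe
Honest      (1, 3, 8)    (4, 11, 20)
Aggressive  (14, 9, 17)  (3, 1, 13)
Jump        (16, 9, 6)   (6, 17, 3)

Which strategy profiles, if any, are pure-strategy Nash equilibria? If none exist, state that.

There is no pure-strategy Nash equilibrium.

Bidder 1 against (Jump, Aggressive): payoffs 6, 12, 14 → best response Jump.
Bidder 1 against (Jump, Jump): payoffs 1, 14, 16 → best response Jump.
Bidder 1 against (Snipe, Aggressive): payoffs 20, 9, 4 → best response Honest.
Bidder 1 against (Snipe, Jump): payoffs 4, 3, 6 → best response Jump.
Bidder 2 against (Honest, Aggressive): payoffs 20, 12 → best response Jump.
Bidder 2 against (Honest, Jump): payoffs 3, 11 → best response Snipe.
Bidder 2 against (Aggressive, Aggressive): payoffs 19, 6 → best response Jump.
Bidder 2 against (Aggressive, Jump): payoffs 9, 1 → best response Jump.
Bidder 2 against (Jump, Aggressive): payoffs 6, 12 → best response Snipe.
Bidder 2 against (Jump, Jump): payoffs 9, 17 → best response Snipe.
Bidder 3 against (Honest, Jump): payoffs 16, 8 → best response Aggressive.
Bidder 3 against (Honest, Snipe): payoffs 6, 20 → best response Jump.
Bidder 3 against (Aggressive, Jump): payoffs 18, 17 → best response Aggressive.
Bidder 3 against (Aggressive, Snipe): payoffs 19, 13 → best response Aggressive.
Bidder 3 against (Jump, Jump): payoffs 15, 6 → best response Aggressive.
Bidder 3 against (Jump, Snipe): payoffs 5, 3 → best response Aggressive.
No profile is a mutual best response for all players.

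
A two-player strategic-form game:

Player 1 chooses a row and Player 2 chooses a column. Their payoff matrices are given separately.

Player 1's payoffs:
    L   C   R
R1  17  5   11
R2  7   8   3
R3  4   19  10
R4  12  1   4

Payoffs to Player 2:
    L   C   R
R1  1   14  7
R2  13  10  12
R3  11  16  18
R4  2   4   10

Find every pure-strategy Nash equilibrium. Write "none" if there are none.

(R1, L): Player 2 can switch to C (1 → 14). Not NE.
(R1, C): Player 1 can switch to R2 (5 → 8). Not NE.
(R1, R): Player 2 can switch to C (7 → 14). Not NE.
(R2, L): Player 1 can switch to R1 (7 → 17). Not NE.
(R2, C): Player 1 can switch to R3 (8 → 19). Not NE.
(R2, R): Player 1 can switch to R1 (3 → 11). Not NE.
(R3, L): Player 1 can switch to R1 (4 → 17). Not NE.
(R3, C): Player 2 can switch to R (16 → 18). Not NE.
(The remaining 4 profiles each have a profitable deviation by the same check.)

No pure-strategy Nash equilibrium.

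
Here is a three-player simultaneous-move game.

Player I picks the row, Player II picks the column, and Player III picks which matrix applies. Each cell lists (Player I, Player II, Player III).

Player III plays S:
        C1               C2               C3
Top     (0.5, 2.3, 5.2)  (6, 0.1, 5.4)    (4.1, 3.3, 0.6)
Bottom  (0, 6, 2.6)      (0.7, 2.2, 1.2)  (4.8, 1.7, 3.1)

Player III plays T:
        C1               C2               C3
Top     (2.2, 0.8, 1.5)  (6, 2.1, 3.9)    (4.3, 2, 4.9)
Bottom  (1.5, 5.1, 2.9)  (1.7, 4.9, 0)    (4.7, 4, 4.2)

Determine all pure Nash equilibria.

Mark each player's best response to every combination of opponents' strategies; a profile where every player is best-responding is a pure Nash equilibrium.
Player I against (C1, S): payoffs 0.5, 0 → best response Top.
Player I against (C1, T): payoffs 2.2, 1.5 → best response Top.
Player I against (C2, S): payoffs 6, 0.7 → best response Top.
Player I against (C2, T): payoffs 6, 1.7 → best response Top.
Player I against (C3, S): payoffs 4.1, 4.8 → best response Bottom.
Player I against (C3, T): payoffs 4.3, 4.7 → best response Bottom.
Player II against (Top, S): payoffs 2.3, 0.1, 3.3 → best response C3.
Player II against (Top, T): payoffs 0.8, 2.1, 2 → best response C2.
Player II against (Bottom, S): payoffs 6, 2.2, 1.7 → best response C1.
Player II against (Bottom, T): payoffs 5.1, 4.9, 4 → best response C1.
Player III against (Top, C1): payoffs 5.2, 1.5 → best response S.
Player III against (Top, C2): payoffs 5.4, 3.9 → best response S.
Player III against (Top, C3): payoffs 0.6, 4.9 → best response T.
Player III against (Bottom, C1): payoffs 2.6, 2.9 → best response T.
Player III against (Bottom, C2): payoffs 1.2, 0 → best response S.
Player III against (Bottom, C3): payoffs 3.1, 4.2 → best response T.
No profile is a mutual best response for all players.

none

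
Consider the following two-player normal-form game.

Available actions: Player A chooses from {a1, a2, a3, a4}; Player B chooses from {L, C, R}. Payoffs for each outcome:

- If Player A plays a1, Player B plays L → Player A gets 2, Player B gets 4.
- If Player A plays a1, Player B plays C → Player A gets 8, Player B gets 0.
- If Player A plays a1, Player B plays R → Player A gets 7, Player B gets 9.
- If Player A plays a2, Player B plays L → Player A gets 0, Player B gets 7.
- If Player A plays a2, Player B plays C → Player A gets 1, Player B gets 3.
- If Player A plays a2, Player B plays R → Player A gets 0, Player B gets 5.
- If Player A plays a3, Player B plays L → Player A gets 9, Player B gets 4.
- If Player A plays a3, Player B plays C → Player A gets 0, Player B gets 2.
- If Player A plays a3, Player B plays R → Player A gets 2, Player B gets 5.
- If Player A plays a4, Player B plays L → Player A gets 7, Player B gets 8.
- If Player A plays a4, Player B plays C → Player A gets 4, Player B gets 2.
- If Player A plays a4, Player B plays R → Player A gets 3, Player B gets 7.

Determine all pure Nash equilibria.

Player A against L: payoffs 2, 0, 9, 7 → best response a3.
Player A against C: payoffs 8, 1, 0, 4 → best response a1.
Player A against R: payoffs 7, 0, 2, 3 → best response a1.
Player B against a1: payoffs 4, 0, 9 → best response R.
Player B against a2: payoffs 7, 3, 5 → best response L.
Player B against a3: payoffs 4, 2, 5 → best response R.
Player B against a4: payoffs 8, 2, 7 → best response L.
Mutual best responses: (a1, R).

(a1, R)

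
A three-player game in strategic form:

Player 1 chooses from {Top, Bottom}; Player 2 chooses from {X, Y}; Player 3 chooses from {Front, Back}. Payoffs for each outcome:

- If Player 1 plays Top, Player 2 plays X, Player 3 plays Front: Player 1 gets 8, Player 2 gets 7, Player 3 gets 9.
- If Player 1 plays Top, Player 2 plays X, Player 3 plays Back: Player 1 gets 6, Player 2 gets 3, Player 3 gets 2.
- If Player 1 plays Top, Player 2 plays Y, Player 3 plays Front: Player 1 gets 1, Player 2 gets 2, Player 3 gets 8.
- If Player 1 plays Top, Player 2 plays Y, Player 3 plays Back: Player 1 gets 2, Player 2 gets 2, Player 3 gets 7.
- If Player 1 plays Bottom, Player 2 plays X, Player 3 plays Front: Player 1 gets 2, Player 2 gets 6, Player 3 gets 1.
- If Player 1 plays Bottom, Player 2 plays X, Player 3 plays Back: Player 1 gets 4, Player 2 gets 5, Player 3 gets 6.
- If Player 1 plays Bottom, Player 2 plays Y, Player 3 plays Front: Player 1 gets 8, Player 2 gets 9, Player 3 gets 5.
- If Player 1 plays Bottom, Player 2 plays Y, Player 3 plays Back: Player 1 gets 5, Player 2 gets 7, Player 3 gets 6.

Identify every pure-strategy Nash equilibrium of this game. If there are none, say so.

Player 1 against (X, Front): payoffs 8, 2 → best response Top.
Player 1 against (X, Back): payoffs 6, 4 → best response Top.
Player 1 against (Y, Front): payoffs 1, 8 → best response Bottom.
Player 1 against (Y, Back): payoffs 2, 5 → best response Bottom.
Player 2 against (Top, Front): payoffs 7, 2 → best response X.
Player 2 against (Top, Back): payoffs 3, 2 → best response X.
Player 2 against (Bottom, Front): payoffs 6, 9 → best response Y.
Player 2 against (Bottom, Back): payoffs 5, 7 → best response Y.
Player 3 against (Top, X): payoffs 9, 2 → best response Front.
Player 3 against (Top, Y): payoffs 8, 7 → best response Front.
Player 3 against (Bottom, X): payoffs 1, 6 → best response Back.
Player 3 against (Bottom, Y): payoffs 5, 6 → best response Back.
Mutual best responses: (Top, X, Front); (Bottom, Y, Back).

Pure-strategy Nash equilibria: (Top, X, Front); (Bottom, Y, Back)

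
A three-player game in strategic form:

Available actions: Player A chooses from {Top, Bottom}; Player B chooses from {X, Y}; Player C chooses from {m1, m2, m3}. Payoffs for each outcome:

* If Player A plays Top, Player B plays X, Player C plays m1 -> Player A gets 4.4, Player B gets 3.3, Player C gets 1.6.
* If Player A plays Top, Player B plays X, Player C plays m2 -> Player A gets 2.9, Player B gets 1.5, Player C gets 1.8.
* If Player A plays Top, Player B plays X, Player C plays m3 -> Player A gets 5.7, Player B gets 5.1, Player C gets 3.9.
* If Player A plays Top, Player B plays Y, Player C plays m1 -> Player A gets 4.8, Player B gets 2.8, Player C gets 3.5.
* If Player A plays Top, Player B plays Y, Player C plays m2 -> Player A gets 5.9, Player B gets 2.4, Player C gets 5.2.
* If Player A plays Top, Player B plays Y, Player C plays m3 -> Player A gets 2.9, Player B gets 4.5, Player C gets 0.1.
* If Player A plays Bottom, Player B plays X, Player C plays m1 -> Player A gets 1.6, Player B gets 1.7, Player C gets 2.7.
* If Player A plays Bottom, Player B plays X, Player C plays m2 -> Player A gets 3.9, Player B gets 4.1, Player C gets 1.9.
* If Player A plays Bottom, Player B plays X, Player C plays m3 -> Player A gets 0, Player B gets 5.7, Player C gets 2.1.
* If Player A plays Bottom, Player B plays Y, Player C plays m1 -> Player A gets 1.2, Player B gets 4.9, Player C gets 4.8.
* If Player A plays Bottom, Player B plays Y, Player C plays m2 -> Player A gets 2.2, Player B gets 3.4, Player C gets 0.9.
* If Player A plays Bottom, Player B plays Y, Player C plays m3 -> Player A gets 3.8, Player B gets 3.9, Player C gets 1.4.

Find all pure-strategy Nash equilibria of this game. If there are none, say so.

Pure-strategy Nash equilibria: (Top, X, m3) and (Top, Y, m2)

Player A against (X, m1): payoffs 4.4, 1.6 → best response Top.
Player A against (X, m2): payoffs 2.9, 3.9 → best response Bottom.
Player A against (X, m3): payoffs 5.7, 0 → best response Top.
Player A against (Y, m1): payoffs 4.8, 1.2 → best response Top.
Player A against (Y, m2): payoffs 5.9, 2.2 → best response Top.
Player A against (Y, m3): payoffs 2.9, 3.8 → best response Bottom.
Player B against (Top, m1): payoffs 3.3, 2.8 → best response X.
Player B against (Top, m2): payoffs 1.5, 2.4 → best response Y.
Player B against (Top, m3): payoffs 5.1, 4.5 → best response X.
Player B against (Bottom, m1): payoffs 1.7, 4.9 → best response Y.
Player B against (Bottom, m2): payoffs 4.1, 3.4 → best response X.
Player B against (Bottom, m3): payoffs 5.7, 3.9 → best response X.
Player C against (Top, X): payoffs 1.6, 1.8, 3.9 → best response m3.
Player C against (Top, Y): payoffs 3.5, 5.2, 0.1 → best response m2.
Player C against (Bottom, X): payoffs 2.7, 1.9, 2.1 → best response m1.
Player C against (Bottom, Y): payoffs 4.8, 0.9, 1.4 → best response m1.
Mutual best responses: (Top, X, m3); (Top, Y, m2).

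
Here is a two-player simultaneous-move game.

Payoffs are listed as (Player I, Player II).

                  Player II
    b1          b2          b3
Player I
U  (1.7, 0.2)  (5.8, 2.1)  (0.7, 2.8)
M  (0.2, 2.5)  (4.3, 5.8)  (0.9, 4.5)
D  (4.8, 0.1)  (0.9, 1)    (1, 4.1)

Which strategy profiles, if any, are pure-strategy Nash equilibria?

Pure NE: (D, b3)

(U, b1): Player I can switch to D (1.7 → 4.8). Not NE.
(U, b2): Player II can switch to b3 (2.1 → 2.8). Not NE.
(U, b3): Player I can switch to M (0.7 → 0.9). Not NE.
(M, b1): Player I can switch to U (0.2 → 1.7). Not NE.
(M, b2): Player I can switch to U (4.3 → 5.8). Not NE.
(M, b3): Player I can switch to D (0.9 → 1). Not NE.
(D, b1): Player II can switch to b2 (0.1 → 1). Not NE.
(D, b2): Player I can switch to U (0.9 → 5.8). Not NE.
(D, b3): Player I gets 1, best alternative 0.9; Player II gets 4.1, best alternative 1. No profitable deviation — NE.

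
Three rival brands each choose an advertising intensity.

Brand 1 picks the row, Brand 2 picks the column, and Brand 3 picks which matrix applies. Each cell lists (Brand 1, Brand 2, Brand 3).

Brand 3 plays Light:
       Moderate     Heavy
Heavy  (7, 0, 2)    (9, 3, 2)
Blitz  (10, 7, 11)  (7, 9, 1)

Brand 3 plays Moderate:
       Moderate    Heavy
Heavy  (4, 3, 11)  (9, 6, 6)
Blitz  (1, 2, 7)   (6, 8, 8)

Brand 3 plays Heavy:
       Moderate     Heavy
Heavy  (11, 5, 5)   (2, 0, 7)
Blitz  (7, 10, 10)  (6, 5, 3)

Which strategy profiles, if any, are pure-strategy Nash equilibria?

Brand 1 against (Moderate, Light): payoffs 7, 10 → best response Blitz.
Brand 1 against (Moderate, Moderate): payoffs 4, 1 → best response Heavy.
Brand 1 against (Moderate, Heavy): payoffs 11, 7 → best response Heavy.
Brand 1 against (Heavy, Light): payoffs 9, 7 → best response Heavy.
Brand 1 against (Heavy, Moderate): payoffs 9, 6 → best response Heavy.
Brand 1 against (Heavy, Heavy): payoffs 2, 6 → best response Blitz.
Brand 2 against (Heavy, Light): payoffs 0, 3 → best response Heavy.
Brand 2 against (Heavy, Moderate): payoffs 3, 6 → best response Heavy.
Brand 2 against (Heavy, Heavy): payoffs 5, 0 → best response Moderate.
Brand 2 against (Blitz, Light): payoffs 7, 9 → best response Heavy.
Brand 2 against (Blitz, Moderate): payoffs 2, 8 → best response Heavy.
Brand 2 against (Blitz, Heavy): payoffs 10, 5 → best response Moderate.
Brand 3 against (Heavy, Moderate): payoffs 2, 11, 5 → best response Moderate.
Brand 3 against (Heavy, Heavy): payoffs 2, 6, 7 → best response Heavy.
Brand 3 against (Blitz, Moderate): payoffs 11, 7, 10 → best response Light.
Brand 3 against (Blitz, Heavy): payoffs 1, 8, 3 → best response Moderate.
No profile is a mutual best response for all players.

none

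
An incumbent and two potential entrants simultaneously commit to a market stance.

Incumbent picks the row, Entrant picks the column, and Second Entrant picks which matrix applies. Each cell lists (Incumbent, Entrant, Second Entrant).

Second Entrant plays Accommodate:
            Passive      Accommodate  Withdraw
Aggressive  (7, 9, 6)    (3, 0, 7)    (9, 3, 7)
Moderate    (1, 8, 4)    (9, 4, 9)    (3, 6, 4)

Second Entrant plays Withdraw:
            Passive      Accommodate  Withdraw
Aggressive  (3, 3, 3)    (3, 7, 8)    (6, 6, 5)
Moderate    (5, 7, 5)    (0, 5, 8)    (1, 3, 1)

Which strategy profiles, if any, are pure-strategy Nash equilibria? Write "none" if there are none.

Pure-strategy Nash equilibria: (Aggressive, Passive, Accommodate), (Aggressive, Accommodate, Withdraw), (Moderate, Passive, Withdraw)

For each strategy profile, look for a profitable unilateral deviation.
(Aggressive, Passive, Accommodate): Incumbent gets 7, best alternative 1; Entrant gets 9, best alternative 3; Second Entrant gets 6, best alternative 3. No profitable deviation — NE.
(Aggressive, Passive, Withdraw): Incumbent can switch to Moderate (3 → 5). Not NE.
(Aggressive, Accommodate, Accommodate): Incumbent can switch to Moderate (3 → 9). Not NE.
(Aggressive, Accommodate, Withdraw): Incumbent gets 3, best alternative 0; Entrant gets 7, best alternative 6; Second Entrant gets 8, best alternative 7. No profitable deviation — NE.
(Aggressive, Withdraw, Accommodate): Entrant can switch to Passive (3 → 9). Not NE.
(Aggressive, Withdraw, Withdraw): Entrant can switch to Accommodate (6 → 7). Not NE.
(Moderate, Passive, Accommodate): Incumbent can switch to Aggressive (1 → 7). Not NE.
(Moderate, Passive, Withdraw): Incumbent gets 5, best alternative 3; Entrant gets 7, best alternative 5; Second Entrant gets 5, best alternative 4. No profitable deviation — NE.
(Moderate, Accommodate, Accommodate): Entrant can switch to Passive (4 → 8). Not NE.
(Moderate, Accommodate, Withdraw): Incumbent can switch to Aggressive (0 → 3). Not NE.
(Moderate, Withdraw, Accommodate): Incumbent can switch to Aggressive (3 → 9). Not NE.
(Moderate, Withdraw, Withdraw): Incumbent can switch to Aggressive (1 → 6). Not NE.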